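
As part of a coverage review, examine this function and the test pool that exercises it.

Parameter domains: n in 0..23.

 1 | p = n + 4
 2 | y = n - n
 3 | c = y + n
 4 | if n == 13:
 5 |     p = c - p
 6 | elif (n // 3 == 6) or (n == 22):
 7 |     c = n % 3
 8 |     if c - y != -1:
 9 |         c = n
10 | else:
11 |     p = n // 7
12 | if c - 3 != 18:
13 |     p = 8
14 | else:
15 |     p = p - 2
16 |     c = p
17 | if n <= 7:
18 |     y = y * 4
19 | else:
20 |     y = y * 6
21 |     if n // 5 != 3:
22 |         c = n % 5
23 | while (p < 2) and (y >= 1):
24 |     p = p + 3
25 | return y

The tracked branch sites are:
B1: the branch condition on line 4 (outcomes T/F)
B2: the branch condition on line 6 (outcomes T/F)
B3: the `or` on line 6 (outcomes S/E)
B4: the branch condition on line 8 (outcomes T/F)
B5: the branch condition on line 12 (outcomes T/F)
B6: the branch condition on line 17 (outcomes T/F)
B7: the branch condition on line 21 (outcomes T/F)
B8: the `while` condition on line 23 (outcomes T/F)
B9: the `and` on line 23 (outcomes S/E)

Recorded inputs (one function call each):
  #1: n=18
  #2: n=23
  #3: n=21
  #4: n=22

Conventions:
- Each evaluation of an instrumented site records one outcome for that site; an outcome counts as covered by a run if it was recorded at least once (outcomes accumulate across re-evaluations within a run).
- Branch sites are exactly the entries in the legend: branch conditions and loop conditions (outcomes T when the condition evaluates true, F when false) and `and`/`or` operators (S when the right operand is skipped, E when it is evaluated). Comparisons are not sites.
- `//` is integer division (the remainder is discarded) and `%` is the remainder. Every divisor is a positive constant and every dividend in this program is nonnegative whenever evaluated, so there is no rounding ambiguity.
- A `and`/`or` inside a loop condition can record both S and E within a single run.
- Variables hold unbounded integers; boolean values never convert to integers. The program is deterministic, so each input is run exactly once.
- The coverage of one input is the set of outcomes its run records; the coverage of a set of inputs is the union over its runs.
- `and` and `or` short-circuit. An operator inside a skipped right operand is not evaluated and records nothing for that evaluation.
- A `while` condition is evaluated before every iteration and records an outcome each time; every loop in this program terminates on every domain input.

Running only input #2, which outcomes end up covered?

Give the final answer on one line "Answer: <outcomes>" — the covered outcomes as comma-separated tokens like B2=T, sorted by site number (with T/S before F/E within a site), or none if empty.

Event log for input #2 (n=23):
  B1->F, B3->E, B2->F, B5->T, B6->F, B7->T, B9->S, B8->F
collecting distinct outcomes: B1=F, B2=F, B3=E, B5=T, B6=F, B7=T, B8=F, B9=S

Answer: B1=F, B2=F, B3=E, B5=T, B6=F, B7=T, B8=F, B9=S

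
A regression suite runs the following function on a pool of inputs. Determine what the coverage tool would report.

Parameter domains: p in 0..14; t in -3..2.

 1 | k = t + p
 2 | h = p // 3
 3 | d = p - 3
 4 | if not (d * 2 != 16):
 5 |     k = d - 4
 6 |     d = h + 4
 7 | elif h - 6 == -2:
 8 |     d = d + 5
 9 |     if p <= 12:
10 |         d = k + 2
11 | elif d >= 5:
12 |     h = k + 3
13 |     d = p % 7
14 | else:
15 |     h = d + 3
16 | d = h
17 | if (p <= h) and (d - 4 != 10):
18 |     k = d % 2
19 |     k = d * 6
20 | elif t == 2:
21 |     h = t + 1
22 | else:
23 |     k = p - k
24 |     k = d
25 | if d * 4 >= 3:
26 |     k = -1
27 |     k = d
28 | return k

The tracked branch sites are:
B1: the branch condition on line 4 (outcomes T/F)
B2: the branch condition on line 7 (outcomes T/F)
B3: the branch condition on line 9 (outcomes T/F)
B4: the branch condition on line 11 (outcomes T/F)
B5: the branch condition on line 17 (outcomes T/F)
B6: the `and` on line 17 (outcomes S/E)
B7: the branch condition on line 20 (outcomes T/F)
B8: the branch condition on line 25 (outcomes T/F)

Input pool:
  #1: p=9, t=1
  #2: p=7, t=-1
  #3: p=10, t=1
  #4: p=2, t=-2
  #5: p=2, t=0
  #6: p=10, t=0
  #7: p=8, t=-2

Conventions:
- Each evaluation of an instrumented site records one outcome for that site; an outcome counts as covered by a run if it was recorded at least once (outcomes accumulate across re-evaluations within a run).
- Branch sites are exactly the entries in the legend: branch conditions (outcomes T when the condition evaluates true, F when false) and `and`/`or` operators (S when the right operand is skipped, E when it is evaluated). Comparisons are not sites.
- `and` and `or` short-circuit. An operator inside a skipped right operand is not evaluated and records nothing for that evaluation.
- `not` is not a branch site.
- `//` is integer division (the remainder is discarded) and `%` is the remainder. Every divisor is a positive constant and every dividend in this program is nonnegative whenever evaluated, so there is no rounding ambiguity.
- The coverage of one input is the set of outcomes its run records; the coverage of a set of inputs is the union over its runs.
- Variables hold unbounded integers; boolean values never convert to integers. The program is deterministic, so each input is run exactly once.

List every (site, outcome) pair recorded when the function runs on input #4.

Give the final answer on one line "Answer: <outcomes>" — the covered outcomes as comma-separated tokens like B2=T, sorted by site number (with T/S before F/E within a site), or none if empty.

Tracing the run of input #4 (p=2, t=-2):
  B1->F, B2->F, B4->F, B6->E, B5->T, B8->T
deduplicating events, the covered set is: B1=F, B2=F, B4=F, B5=T, B6=E, B8=T

Answer: B1=F, B2=F, B4=F, B5=T, B6=E, B8=T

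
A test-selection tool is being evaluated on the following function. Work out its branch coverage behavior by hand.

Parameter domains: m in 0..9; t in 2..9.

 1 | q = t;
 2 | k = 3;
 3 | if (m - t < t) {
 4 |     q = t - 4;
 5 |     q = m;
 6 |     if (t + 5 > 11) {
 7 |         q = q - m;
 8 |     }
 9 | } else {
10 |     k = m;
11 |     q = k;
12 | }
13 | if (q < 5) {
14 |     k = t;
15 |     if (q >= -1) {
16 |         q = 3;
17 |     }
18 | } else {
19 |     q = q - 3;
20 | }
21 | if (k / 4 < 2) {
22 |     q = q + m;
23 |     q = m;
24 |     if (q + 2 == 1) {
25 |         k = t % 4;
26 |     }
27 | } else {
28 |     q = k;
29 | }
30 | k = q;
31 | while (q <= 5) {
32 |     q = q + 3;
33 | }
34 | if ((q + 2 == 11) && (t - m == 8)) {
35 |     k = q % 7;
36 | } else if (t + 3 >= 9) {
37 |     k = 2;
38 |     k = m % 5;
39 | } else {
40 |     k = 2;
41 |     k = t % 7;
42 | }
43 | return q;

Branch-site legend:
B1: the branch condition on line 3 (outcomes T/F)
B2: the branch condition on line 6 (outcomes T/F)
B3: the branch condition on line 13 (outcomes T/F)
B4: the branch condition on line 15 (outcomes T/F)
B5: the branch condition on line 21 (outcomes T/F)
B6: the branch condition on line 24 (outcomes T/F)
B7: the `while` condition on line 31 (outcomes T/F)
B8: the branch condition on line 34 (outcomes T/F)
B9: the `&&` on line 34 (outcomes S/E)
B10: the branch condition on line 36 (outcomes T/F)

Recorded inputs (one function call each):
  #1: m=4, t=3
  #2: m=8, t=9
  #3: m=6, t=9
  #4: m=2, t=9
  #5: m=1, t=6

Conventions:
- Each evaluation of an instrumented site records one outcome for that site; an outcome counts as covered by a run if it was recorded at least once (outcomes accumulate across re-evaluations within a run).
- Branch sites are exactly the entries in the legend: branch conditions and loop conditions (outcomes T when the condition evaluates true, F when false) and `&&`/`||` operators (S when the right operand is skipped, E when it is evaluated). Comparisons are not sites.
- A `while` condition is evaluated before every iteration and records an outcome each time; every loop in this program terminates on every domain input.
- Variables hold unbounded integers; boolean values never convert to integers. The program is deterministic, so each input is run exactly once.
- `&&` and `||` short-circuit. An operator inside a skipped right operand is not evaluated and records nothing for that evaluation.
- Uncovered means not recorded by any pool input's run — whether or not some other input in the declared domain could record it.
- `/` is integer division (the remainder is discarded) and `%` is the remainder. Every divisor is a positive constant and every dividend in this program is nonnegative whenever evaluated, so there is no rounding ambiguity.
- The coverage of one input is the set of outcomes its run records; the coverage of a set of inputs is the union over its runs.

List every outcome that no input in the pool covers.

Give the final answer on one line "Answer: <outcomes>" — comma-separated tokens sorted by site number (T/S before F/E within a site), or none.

input #1, m=4, t=3: events B1->T, B2->F, B3->T, B4->T, B5->T, B6->F, B7->T, B7->F, B9->S, B8->F, B10->F; outcomes B1=T, B2=F, B3=T, B4=T, B5=T, B6=F, B7=T, B7=F, B8=F, B9=S, B10=F
input #2, m=8, t=9: events B1->T, B2->T, B3->T, B4->T, B5->F, B7->F, B9->E, B8->F, B10->T; outcomes B1=T, B2=T, B3=T, B4=T, B5=F, B7=F, B8=F, B9=E, B10=T
input #3, m=6, t=9: events B1->T, B2->T, B3->T, B4->T, B5->F, B7->F, B9->E, B8->F, B10->T; outcomes B1=T, B2=T, B3=T, B4=T, B5=F, B7=F, B8=F, B9=E, B10=T
input #4, m=2, t=9: events B1->T, B2->T, B3->T, B4->T, B5->F, B7->F, B9->E, B8->F, B10->T; outcomes B1=T, B2=T, B3=T, B4=T, B5=F, B7=F, B8=F, B9=E, B10=T
input #5, m=1, t=6: events B1->T, B2->F, B3->T, B4->T, B5->T, B6->F, B7->T, B7->T, B7->F, B9->S, B8->F, B10->T; outcomes B1=T, B2=F, B3=T, B4=T, B5=T, B6=F, B7=T, B7=F, B8=F, B9=S, B10=T
union over the pool: B1=T, B2=T, B2=F, B3=T, B4=T, B5=T, B5=F, B6=F, B7=T, B7=F, B8=F, B9=S, B9=E, B10=T, B10=F
uncovered (5 of 20): B1=F, B3=F, B4=F, B6=T, B8=T

Answer: B1=F, B3=F, B4=F, B6=T, B8=T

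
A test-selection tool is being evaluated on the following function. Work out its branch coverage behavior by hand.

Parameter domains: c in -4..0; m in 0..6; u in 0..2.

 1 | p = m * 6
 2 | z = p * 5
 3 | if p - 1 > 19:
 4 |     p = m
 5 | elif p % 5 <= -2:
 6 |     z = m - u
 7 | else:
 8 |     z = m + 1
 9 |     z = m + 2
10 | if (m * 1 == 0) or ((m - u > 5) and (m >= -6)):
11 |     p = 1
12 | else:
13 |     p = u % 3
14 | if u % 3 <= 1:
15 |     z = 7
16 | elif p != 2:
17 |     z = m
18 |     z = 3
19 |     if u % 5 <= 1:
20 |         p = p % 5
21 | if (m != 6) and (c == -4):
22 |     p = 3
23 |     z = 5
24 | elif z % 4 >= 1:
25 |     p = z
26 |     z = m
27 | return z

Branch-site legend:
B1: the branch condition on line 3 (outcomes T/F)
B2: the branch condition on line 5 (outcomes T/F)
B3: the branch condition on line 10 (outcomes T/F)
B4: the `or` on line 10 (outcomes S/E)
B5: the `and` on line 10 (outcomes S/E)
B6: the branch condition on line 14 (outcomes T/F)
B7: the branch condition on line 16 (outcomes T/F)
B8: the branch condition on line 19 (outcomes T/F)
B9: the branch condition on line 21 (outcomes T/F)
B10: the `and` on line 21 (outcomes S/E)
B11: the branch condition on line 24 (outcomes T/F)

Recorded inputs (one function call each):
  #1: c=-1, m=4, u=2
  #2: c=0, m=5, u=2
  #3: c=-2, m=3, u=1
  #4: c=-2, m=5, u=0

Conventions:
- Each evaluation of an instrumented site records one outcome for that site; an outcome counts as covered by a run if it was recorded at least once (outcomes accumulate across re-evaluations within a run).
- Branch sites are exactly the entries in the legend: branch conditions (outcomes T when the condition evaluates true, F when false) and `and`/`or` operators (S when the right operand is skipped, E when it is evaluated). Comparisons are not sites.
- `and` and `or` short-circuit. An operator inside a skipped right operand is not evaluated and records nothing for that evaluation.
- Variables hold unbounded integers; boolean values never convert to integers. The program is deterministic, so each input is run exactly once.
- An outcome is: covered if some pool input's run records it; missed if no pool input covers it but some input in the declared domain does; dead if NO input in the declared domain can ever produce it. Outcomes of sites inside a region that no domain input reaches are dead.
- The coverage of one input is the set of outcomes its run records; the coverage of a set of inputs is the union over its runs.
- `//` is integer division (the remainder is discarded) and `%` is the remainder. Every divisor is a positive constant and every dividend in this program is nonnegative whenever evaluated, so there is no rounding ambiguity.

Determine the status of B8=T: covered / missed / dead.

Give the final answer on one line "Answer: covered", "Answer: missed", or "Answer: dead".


no pool input records B8=T
checking all 105 inputs in the declared domain: B8=T is never recorded -> dead
Answer: dead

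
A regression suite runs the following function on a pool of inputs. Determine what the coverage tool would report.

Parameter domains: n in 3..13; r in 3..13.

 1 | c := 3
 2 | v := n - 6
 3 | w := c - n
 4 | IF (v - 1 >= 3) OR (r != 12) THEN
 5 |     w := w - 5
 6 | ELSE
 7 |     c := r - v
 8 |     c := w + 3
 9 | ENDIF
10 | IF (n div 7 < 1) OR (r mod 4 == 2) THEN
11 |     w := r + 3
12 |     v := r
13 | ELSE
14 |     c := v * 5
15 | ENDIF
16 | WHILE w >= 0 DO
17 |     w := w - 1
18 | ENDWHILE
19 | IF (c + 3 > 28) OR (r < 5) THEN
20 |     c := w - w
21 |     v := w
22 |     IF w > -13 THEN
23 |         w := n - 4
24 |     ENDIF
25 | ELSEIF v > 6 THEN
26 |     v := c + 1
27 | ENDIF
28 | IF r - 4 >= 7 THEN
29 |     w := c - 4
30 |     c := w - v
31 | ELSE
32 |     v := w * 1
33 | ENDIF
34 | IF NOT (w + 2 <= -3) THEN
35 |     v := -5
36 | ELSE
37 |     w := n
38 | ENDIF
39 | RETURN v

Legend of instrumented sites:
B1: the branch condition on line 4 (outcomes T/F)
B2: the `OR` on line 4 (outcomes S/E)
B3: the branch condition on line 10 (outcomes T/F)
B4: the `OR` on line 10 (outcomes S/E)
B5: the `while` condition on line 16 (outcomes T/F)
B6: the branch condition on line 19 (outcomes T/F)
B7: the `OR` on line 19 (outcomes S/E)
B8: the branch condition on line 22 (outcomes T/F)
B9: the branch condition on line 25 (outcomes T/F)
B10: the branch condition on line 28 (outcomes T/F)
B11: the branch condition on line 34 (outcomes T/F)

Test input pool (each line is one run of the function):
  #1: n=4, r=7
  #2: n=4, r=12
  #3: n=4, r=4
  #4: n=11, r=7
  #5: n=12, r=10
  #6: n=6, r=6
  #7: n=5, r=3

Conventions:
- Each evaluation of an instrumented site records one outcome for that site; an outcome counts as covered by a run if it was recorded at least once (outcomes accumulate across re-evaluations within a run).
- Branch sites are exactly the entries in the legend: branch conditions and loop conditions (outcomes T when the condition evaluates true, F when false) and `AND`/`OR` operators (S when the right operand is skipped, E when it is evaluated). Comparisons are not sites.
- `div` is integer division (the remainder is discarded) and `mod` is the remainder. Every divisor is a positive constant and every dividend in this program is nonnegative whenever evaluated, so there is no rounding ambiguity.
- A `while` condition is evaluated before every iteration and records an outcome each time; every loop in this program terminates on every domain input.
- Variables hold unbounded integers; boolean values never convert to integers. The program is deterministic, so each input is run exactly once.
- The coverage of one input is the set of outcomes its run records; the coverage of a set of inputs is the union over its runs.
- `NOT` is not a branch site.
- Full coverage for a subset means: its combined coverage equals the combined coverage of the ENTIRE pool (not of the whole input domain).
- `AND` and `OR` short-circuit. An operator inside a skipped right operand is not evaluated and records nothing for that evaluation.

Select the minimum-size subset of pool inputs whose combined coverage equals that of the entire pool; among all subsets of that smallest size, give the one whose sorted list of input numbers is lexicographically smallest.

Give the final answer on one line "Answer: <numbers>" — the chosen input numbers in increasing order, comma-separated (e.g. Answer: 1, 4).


input #1 (n=4, r=7): covers B1=T, B2=E, B3=T, B4=S, B5=T, B5=F, B6=F, B7=E, B9=T, B10=F, B11=T
input #2 (n=4, r=12): covers B1=F, B2=E, B3=T, B4=S, B5=T, B5=F, B6=F, B7=E, B9=T, B10=T, B11=T
input #3 (n=4, r=4): covers B1=T, B2=E, B3=T, B4=S, B5=T, B5=F, B6=T, B7=E, B8=T, B10=F, B11=T
input #4 (n=11, r=7): covers B1=T, B2=S, B3=F, B4=E, B5=F, B6=F, B7=E, B9=F, B10=F, B11=F
input #5 (n=12, r=10): covers B1=T, B2=S, B3=T, B4=E, B5=T, B5=F, B6=F, B7=E, B9=T, B10=F, B11=T
input #6 (n=6, r=6): covers B1=T, B2=E, B3=T, B4=S, B5=T, B5=F, B6=F, B7=E, B9=F, B10=F, B11=T
input #7 (n=5, r=3): covers B1=T, B2=E, B3=T, B4=S, B5=T, B5=F, B6=T, B7=E, B8=T, B10=F, B11=T
union over all inputs: B1=T, B1=F, B2=S, B2=E, B3=T, B3=F, B4=S, B4=E, B5=T, B5=F, B6=T, B6=F, B7=E, B8=T, B9=T, B9=F, B10=T, B10=F, B11=T, B11=F (20 outcomes)
no size-1 subset reaches all 20 outcomes (best union: 11/20)
no size-2 subset reaches all 20 outcomes (best union: 18/20)
inputs {2, 3, 4} (size 3) cover everything; no size-3 subset with a lexicographically smaller index list covers all 20
Answer: 2, 3, 4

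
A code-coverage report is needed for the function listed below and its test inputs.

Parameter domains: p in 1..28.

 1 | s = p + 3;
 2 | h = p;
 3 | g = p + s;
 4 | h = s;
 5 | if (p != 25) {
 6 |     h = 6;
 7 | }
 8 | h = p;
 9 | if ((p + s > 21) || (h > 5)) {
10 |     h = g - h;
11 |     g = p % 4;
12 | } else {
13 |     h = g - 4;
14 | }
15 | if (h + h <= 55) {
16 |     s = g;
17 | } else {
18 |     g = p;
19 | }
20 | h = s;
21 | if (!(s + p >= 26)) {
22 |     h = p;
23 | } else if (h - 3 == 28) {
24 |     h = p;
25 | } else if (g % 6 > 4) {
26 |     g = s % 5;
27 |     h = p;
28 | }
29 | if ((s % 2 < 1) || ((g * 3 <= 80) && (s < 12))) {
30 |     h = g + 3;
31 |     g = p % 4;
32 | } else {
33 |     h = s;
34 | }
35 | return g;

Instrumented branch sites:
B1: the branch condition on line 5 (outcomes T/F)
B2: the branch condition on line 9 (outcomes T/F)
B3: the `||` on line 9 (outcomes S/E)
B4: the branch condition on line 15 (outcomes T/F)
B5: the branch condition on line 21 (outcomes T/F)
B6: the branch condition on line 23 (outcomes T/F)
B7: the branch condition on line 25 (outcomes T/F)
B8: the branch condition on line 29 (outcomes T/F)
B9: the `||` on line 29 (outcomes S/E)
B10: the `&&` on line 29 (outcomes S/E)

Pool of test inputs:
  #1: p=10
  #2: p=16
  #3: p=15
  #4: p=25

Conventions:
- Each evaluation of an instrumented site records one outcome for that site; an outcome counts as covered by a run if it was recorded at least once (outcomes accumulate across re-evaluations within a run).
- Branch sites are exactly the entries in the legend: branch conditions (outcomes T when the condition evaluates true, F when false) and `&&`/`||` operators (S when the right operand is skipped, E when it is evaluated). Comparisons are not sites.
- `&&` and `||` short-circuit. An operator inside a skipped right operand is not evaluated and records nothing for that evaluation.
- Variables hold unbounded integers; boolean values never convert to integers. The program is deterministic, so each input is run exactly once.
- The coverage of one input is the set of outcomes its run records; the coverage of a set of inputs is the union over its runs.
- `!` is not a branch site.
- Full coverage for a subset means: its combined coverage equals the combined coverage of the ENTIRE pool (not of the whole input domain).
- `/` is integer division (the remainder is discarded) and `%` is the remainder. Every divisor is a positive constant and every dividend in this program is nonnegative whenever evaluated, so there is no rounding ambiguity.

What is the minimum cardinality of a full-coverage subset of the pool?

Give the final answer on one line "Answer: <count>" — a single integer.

input #1, p=10: events B1->T, B3->S, B2->T, B4->T, B5->T, B9->S, B8->T; outcomes B1=T, B2=T, B3=S, B4=T, B5=T, B8=T, B9=S
input #2, p=16: events B1->T, B3->S, B2->T, B4->T, B5->T, B9->S, B8->T; outcomes B1=T, B2=T, B3=S, B4=T, B5=T, B8=T, B9=S
input #3, p=15: events B1->T, B3->S, B2->T, B4->T, B5->T, B9->E, B10->E, B8->T; outcomes B1=T, B2=T, B3=S, B4=T, B5=T, B8=T, B9=E, B10=E
input #4, p=25: events B1->F, B3->S, B2->T, B4->F, B5->F, B6->F, B7->F, B9->S, B8->T; outcomes B1=F, B2=T, B3=S, B4=F, B5=F, B6=F, B7=F, B8=T, B9=S
the full pool covers 14 outcomes: B1=T, B1=F, B2=T, B3=S, B4=T, B4=F, B5=T, B5=F, B6=F, B7=F, B8=T, B9=S, B9=E, B10=E
every size-1 subset falls short of the 14 outcomes (best: 9/14)
inputs {3, 4} (size 2) cover everything; no size-2 subset with a lexicographically smaller index list covers all 14

Answer: 2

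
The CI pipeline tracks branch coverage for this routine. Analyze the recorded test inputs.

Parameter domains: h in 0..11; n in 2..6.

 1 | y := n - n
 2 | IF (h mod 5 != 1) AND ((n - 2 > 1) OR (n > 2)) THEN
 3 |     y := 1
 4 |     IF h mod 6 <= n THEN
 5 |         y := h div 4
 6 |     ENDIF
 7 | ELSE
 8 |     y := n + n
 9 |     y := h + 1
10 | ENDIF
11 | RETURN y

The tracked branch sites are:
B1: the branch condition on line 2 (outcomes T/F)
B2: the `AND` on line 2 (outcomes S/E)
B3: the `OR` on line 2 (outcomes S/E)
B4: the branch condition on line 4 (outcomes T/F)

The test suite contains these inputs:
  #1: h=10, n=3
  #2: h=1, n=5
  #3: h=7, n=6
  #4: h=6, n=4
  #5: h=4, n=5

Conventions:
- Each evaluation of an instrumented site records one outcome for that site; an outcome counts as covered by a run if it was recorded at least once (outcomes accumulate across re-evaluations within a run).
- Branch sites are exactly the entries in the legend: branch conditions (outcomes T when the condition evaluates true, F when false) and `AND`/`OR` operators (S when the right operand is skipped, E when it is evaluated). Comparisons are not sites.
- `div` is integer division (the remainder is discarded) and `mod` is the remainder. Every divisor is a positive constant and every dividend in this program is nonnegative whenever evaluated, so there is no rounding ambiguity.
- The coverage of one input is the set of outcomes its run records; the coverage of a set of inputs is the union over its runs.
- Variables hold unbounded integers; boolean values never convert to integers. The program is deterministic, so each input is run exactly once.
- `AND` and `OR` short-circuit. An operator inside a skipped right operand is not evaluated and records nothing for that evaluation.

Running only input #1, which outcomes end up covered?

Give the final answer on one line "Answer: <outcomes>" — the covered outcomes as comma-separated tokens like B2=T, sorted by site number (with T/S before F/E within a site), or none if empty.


Event log for input #1 (h=10, n=3):
  B2->E, B3->E, B1->T, B4->F
distinct outcomes covered: B1=T, B2=E, B3=E, B4=F
Answer: B1=T, B2=E, B3=E, B4=F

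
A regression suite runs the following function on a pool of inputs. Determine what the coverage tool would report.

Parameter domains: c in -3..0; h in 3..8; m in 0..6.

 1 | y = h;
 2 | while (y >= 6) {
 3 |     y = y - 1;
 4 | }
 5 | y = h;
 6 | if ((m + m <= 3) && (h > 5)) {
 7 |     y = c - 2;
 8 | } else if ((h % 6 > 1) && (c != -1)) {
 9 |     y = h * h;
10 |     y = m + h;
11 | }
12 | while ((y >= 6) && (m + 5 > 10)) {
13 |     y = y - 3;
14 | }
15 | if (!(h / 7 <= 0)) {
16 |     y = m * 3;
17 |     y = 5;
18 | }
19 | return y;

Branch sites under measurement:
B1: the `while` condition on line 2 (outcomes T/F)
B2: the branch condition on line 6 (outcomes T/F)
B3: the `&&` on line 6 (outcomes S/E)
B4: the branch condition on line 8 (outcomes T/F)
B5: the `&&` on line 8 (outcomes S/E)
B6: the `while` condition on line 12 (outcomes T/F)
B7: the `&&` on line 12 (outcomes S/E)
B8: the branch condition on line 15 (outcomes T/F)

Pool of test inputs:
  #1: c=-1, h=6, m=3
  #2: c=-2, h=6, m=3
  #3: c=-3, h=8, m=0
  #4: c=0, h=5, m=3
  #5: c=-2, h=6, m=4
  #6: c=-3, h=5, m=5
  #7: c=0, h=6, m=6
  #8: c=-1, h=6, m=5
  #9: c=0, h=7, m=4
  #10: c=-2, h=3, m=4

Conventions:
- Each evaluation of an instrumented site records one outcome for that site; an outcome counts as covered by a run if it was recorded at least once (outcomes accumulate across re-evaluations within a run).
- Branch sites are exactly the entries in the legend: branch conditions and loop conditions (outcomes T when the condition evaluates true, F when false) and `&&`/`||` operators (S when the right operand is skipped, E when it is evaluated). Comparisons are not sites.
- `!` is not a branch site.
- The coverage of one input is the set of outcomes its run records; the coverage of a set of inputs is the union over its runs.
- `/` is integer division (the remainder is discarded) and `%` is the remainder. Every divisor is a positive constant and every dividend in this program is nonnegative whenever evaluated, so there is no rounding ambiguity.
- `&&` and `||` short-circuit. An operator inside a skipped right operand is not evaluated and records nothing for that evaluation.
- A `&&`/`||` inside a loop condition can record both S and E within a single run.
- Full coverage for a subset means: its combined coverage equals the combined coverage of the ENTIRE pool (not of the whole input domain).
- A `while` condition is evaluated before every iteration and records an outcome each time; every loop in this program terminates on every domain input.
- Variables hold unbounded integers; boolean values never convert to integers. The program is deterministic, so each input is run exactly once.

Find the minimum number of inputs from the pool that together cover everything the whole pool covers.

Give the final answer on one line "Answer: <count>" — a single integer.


#1 (c=-1, h=6, m=3) -> covered: B1=T, B1=F, B2=F, B3=S, B4=F, B5=S, B6=F, B7=E, B8=F
#2 (c=-2, h=6, m=3) -> covered: B1=T, B1=F, B2=F, B3=S, B4=F, B5=S, B6=F, B7=E, B8=F
#3 (c=-3, h=8, m=0) -> covered: B1=T, B1=F, B2=T, B3=E, B6=F, B7=S, B8=T
#4 (c=0, h=5, m=3) -> covered: B1=F, B2=F, B3=S, B4=T, B5=E, B6=F, B7=E, B8=F
#5 (c=-2, h=6, m=4) -> covered: B1=T, B1=F, B2=F, B3=S, B4=F, B5=S, B6=F, B7=E, B8=F
#6 (c=-3, h=5, m=5) -> covered: B1=F, B2=F, B3=S, B4=T, B5=E, B6=F, B7=E, B8=F
#7 (c=0, h=6, m=6) -> covered: B1=T, B1=F, B2=F, B3=S, B4=F, B5=S, B6=T, B6=F, B7=S, B7=E, B8=F
#8 (c=-1, h=6, m=5) -> covered: B1=T, B1=F, B2=F, B3=S, B4=F, B5=S, B6=F, B7=E, B8=F
#9 (c=0, h=7, m=4) -> covered: B1=T, B1=F, B2=F, B3=S, B4=F, B5=S, B6=F, B7=E, B8=T
#10 (c=-2, h=3, m=4) -> covered: B1=F, B2=F, B3=S, B4=T, B5=E, B6=F, B7=E, B8=F
together the pool reaches 16 outcomes: B1=T, B1=F, B2=T, B2=F, B3=S, B3=E, B4=T, B4=F, B5=S, B5=E, B6=T, B6=F, B7=S, B7=E, B8=T, B8=F
every size-1 subset falls short of the 16 outcomes (best: 11/16)
every size-2 subset falls short of the 16 outcomes (best: 14/16)
the canonical winner is {3, 4, 7}: size 3, full 16-outcome coverage, earliest index list among size-3 covers
Answer: 3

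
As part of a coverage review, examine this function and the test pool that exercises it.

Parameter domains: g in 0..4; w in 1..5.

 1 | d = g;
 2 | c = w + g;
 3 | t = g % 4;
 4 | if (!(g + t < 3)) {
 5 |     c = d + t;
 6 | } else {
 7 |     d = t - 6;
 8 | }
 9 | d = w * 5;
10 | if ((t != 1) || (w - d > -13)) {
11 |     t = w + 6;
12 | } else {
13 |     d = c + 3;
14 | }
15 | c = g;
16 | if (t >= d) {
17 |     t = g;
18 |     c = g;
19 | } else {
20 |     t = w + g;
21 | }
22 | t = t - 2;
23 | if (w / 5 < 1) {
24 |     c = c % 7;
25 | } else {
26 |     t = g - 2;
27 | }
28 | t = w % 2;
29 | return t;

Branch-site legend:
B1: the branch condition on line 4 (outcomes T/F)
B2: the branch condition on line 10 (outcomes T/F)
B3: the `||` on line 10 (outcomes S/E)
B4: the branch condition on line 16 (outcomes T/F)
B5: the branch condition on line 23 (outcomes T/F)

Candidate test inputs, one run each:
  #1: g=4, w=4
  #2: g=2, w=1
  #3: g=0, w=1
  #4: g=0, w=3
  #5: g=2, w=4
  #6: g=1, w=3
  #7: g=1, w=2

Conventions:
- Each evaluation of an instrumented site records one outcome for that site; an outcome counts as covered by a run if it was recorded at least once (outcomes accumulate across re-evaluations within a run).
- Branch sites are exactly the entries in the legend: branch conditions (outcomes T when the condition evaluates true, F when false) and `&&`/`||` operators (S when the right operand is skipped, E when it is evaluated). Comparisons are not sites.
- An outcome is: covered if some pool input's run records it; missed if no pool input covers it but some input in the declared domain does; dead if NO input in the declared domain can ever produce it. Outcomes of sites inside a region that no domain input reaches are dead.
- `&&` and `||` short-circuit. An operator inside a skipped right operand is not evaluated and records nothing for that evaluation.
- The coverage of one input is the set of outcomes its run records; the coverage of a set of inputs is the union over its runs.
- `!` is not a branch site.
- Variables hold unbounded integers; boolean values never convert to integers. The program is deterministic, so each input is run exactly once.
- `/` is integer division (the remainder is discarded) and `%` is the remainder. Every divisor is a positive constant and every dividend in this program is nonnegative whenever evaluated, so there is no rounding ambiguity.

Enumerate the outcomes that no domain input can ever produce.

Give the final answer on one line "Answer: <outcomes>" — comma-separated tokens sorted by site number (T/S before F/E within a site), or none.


exhaustive pass over the 25-input domain:
  reachable outcomes have witnesses, e.g. B1=T (e.g. g=2, w=1), B1=F (e.g. g=0, w=1), B2=T (e.g. g=0, w=1), B2=F (e.g. g=1, w=4)
Answer: none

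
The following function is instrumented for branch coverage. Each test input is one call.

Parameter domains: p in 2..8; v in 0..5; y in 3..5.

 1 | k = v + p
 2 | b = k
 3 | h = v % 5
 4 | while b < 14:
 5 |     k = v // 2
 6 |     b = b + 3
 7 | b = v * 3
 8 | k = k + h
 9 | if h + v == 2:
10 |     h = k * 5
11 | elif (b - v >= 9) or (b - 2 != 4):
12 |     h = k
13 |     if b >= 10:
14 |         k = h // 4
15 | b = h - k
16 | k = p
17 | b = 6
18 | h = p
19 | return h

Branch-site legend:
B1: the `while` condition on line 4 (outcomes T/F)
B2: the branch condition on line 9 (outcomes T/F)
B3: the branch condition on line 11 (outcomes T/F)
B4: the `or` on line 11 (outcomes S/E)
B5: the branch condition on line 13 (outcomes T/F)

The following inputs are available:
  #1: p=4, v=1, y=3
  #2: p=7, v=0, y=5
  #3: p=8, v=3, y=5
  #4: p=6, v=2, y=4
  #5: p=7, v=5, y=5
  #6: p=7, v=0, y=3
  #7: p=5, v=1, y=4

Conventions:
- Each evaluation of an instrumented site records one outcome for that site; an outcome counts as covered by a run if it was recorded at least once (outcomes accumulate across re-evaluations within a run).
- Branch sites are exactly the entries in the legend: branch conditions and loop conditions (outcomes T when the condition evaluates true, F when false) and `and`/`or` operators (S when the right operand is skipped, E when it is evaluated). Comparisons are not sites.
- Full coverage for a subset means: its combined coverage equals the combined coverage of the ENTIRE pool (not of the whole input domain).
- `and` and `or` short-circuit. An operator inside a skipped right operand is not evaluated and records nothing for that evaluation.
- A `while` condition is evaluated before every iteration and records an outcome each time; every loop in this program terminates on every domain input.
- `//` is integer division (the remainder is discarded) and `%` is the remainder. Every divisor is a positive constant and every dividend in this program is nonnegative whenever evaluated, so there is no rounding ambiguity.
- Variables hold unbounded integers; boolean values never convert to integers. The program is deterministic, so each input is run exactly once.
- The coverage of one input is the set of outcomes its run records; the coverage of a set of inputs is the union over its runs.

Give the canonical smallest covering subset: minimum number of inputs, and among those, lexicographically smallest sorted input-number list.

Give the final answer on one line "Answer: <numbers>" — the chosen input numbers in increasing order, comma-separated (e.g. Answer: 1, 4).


run #1 (p=4, v=1, y=3) runs B1->T, B1->T, B1->T, B1->F, B2->T; records B1=T, B1=F, B2=T
run #2 (p=7, v=0, y=5) runs B1->T, B1->T, B1->T, B1->F, B2->F, B4->E, B3->T, B5->F; records B1=T, B1=F, B2=F, B3=T, B4=E, B5=F
run #3 (p=8, v=3, y=5) runs B1->T, B1->F, B2->F, B4->E, B3->T, B5->F; records B1=T, B1=F, B2=F, B3=T, B4=E, B5=F
run #4 (p=6, v=2, y=4) runs B1->T, B1->T, B1->F, B2->F, B4->E, B3->F; records B1=T, B1=F, B2=F, B3=F, B4=E
run #5 (p=7, v=5, y=5) runs B1->T, B1->F, B2->F, B4->S, B3->T, B5->T; records B1=T, B1=F, B2=F, B3=T, B4=S, B5=T
run #6 (p=7, v=0, y=3) runs B1->T, B1->T, B1->T, B1->F, B2->F, B4->E, B3->T, B5->F; records B1=T, B1=F, B2=F, B3=T, B4=E, B5=F
run #7 (p=5, v=1, y=4) runs B1->T, B1->T, B1->T, B1->F, B2->T; records B1=T, B1=F, B2=T
union over all inputs: B1=T, B1=F, B2=T, B2=F, B3=T, B3=F, B4=S, B4=E, B5=T, B5=F (10 outcomes)
size 1 is not enough: best union over all size-1 subsets is 6/10
size 2 is not enough: best union over all size-2 subsets is 8/10
size 3 is not enough: best union over all size-3 subsets is 9/10
size 4: inputs {1, 2, 4, 5} cover all 10 outcomes, and no lexicographically smaller subset of this size does
Answer: 1, 2, 4, 5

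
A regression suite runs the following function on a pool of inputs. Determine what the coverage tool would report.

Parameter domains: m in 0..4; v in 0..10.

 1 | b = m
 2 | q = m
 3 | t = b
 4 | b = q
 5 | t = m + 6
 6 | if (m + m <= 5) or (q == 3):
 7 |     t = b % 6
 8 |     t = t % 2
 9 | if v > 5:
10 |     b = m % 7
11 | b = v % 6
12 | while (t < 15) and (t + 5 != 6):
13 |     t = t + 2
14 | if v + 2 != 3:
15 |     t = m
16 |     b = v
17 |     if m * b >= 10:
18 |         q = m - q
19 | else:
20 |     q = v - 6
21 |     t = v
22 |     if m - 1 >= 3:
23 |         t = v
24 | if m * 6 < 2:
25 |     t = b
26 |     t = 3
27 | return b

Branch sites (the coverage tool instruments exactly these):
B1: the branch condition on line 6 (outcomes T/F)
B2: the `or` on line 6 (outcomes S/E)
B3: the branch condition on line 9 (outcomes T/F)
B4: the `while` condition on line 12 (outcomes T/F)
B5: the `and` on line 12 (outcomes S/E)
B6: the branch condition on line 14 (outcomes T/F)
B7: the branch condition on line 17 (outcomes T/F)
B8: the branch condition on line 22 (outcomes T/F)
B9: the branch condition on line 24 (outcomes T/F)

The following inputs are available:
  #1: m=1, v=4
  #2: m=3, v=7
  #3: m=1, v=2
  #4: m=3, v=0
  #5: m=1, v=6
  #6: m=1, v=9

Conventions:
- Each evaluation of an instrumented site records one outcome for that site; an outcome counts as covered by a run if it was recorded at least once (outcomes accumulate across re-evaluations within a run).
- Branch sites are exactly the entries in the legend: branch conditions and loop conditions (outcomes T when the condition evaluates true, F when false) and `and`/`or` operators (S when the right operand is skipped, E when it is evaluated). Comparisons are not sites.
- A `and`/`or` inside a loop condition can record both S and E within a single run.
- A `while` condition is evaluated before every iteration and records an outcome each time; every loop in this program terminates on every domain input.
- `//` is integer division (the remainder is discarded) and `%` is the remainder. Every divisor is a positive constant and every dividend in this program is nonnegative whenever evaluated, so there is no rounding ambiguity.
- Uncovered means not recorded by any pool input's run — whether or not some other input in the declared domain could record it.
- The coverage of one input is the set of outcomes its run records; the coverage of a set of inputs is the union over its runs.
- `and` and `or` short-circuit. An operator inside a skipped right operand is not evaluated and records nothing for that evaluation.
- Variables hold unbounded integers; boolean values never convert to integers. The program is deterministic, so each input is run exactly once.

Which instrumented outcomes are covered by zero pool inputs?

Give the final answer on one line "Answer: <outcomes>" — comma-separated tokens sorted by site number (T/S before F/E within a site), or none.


run #1 (m=1, v=4) runs B2->S, B1->T, B3->F, B5->E, B4->F, B6->T, B7->F, B9->F; records B1=T, B2=S, B3=F, B4=F, B5=E, B6=T, B7=F, B9=F
run #2 (m=3, v=7) runs B2->E, B1->T, B3->T, B5->E, B4->F, B6->T, B7->T, B9->F; records B1=T, B2=E, B3=T, B4=F, B5=E, B6=T, B7=T, B9=F
run #3 (m=1, v=2) runs B2->S, B1->T, B3->F, B5->E, B4->F, B6->T, B7->F, B9->F; records B1=T, B2=S, B3=F, B4=F, B5=E, B6=T, B7=F, B9=F
run #4 (m=3, v=0) runs B2->E, B1->T, B3->F, B5->E, B4->F, B6->T, B7->F, B9->F; records B1=T, B2=E, B3=F, B4=F, B5=E, B6=T, B7=F, B9=F
run #5 (m=1, v=6) runs B2->S, B1->T, B3->T, B5->E, B4->F, B6->T, B7->F, B9->F; records B1=T, B2=S, B3=T, B4=F, B5=E, B6=T, B7=F, B9=F
run #6 (m=1, v=9) runs B2->S, B1->T, B3->T, B5->E, B4->F, B6->T, B7->F, B9->F; records B1=T, B2=S, B3=T, B4=F, B5=E, B6=T, B7=F, B9=F
union over the pool: B1=T, B2=S, B2=E, B3=T, B3=F, B4=F, B5=E, B6=T, B7=T, B7=F, B9=F
uncovered (7 of 18): B1=F, B4=T, B5=S, B6=F, B8=T, B8=F, B9=T
Answer: B1=F, B4=T, B5=S, B6=F, B8=T, B8=F, B9=T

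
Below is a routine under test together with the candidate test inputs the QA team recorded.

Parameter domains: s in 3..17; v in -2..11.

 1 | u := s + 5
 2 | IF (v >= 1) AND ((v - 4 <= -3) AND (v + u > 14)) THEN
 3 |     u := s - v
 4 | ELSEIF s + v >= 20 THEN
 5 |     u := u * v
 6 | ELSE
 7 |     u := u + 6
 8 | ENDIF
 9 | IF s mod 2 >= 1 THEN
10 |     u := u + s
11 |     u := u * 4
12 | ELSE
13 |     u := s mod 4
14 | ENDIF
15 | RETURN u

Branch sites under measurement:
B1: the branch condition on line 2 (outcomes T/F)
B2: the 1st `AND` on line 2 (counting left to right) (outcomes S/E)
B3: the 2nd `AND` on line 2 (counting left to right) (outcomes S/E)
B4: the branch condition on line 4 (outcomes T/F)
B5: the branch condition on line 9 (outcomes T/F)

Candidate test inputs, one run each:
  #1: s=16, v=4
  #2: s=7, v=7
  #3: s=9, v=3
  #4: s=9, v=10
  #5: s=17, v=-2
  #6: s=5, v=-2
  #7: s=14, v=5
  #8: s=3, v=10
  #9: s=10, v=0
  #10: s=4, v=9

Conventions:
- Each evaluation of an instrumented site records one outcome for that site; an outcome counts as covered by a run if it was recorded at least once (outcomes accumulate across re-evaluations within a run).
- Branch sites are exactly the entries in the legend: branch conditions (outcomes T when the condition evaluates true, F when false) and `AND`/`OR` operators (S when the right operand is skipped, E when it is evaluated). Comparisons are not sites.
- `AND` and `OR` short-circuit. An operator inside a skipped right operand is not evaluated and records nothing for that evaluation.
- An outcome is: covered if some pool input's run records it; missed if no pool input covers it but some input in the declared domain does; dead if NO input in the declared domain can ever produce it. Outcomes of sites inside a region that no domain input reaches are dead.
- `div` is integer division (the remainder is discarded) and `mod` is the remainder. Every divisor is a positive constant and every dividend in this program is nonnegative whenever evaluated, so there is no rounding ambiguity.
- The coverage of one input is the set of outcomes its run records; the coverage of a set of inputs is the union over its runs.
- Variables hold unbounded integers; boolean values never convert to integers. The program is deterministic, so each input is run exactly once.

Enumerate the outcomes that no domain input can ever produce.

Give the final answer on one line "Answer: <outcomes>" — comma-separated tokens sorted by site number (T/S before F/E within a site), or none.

exhaustive pass over the 210-input domain:
  reachable outcomes have witnesses, e.g. B1=T (e.g. s=9, v=1), B1=F (e.g. s=3, v=-2), B2=S (e.g. s=3, v=-2), B2=E (e.g. s=3, v=1)

Answer: none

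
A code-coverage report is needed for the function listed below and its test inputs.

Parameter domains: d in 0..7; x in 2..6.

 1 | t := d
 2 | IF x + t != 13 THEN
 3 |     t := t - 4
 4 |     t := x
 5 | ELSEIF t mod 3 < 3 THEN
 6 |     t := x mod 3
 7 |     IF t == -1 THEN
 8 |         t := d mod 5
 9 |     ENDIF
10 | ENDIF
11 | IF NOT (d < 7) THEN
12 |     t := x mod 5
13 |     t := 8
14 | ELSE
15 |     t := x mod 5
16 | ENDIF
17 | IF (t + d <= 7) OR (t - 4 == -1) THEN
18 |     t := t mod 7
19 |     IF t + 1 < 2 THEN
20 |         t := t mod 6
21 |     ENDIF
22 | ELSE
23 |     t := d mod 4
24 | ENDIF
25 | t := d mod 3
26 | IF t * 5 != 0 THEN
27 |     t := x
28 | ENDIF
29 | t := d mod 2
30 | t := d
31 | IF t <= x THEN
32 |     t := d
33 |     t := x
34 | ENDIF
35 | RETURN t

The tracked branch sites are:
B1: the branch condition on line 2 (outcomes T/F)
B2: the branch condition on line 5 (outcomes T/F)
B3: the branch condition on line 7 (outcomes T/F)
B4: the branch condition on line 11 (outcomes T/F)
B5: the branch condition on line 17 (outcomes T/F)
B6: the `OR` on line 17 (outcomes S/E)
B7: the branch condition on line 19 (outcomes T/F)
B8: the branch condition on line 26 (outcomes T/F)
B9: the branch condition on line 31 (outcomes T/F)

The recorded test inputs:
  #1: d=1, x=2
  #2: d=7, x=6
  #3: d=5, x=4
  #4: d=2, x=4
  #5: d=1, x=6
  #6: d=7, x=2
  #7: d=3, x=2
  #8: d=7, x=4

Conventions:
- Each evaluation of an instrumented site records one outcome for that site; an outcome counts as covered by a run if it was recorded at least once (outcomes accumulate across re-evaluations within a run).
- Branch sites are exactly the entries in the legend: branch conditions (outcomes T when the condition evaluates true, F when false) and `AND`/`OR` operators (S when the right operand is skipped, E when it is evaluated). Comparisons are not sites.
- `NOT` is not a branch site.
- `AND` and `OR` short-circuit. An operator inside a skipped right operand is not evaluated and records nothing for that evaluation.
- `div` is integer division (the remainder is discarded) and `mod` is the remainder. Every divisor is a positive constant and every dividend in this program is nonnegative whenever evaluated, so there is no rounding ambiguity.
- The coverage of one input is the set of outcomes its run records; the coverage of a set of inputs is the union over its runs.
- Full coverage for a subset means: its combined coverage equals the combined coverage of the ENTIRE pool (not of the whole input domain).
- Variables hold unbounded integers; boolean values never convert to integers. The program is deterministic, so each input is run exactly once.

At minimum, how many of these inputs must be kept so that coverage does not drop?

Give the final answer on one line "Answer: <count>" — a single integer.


input #1 (d=1, x=2): events B1->T, B4->F, B6->S, B5->T, B7->F, B8->T, B9->T; covers B1=T, B4=F, B5=T, B6=S, B7=F, B8=T, B9=T
input #2 (d=7, x=6): events B1->F, B2->T, B3->F, B4->T, B6->E, B5->F, B8->T, B9->F; covers B1=F, B2=T, B3=F, B4=T, B5=F, B6=E, B8=T, B9=F
input #3 (d=5, x=4): events B1->T, B4->F, B6->E, B5->F, B8->T, B9->F; covers B1=T, B4=F, B5=F, B6=E, B8=T, B9=F
input #4 (d=2, x=4): events B1->T, B4->F, B6->S, B5->T, B7->F, B8->T, B9->T; covers B1=T, B4=F, B5=T, B6=S, B7=F, B8=T, B9=T
input #5 (d=1, x=6): events B1->T, B4->F, B6->S, B5->T, B7->F, B8->T, B9->T; covers B1=T, B4=F, B5=T, B6=S, B7=F, B8=T, B9=T
input #6 (d=7, x=2): events B1->T, B4->T, B6->E, B5->F, B8->T, B9->F; covers B1=T, B4=T, B5=F, B6=E, B8=T, B9=F
input #7 (d=3, x=2): events B1->T, B4->F, B6->S, B5->T, B7->F, B8->F, B9->F; covers B1=T, B4=F, B5=T, B6=S, B7=F, B8=F, B9=F
input #8 (d=7, x=4): events B1->T, B4->T, B6->E, B5->F, B8->T, B9->F; covers B1=T, B4=T, B5=F, B6=E, B8=T, B9=F
union over all inputs: B1=T, B1=F, B2=T, B3=F, B4=T, B4=F, B5=T, B5=F, B6=S, B6=E, B7=F, B8=T, B8=F, B9=T, B9=F (15 outcomes)
no size-1 subset reaches all 15 outcomes (best union: 8/15)
no size-2 subset reaches all 15 outcomes (best union: 14/15)
the canonical winner is {1, 2, 7}: size 3, full 15-outcome coverage, earliest index list among size-3 covers
Answer: 3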